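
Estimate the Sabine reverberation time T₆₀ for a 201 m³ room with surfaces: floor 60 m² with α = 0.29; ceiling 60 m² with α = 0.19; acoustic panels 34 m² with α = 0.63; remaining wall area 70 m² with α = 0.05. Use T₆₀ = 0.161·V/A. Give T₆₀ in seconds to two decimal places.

A = Σ Sᵢαᵢ = 60·0.29 + 60·0.19 + 34·0.63 + 70·0.05 = 53.72 m².
T₆₀ = 0.161 × 201 / 53.72 = 0.602 s.

0.60 s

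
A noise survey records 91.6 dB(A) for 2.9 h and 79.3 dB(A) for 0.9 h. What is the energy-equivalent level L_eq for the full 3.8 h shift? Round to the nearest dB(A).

91 dB(A)

L_eq = 10·log₁₀[(1/T)·Σ tᵢ·10^(Lᵢ/10)] with T = 3.8 h.
Σ tᵢ·10^(Lᵢ/10) = 2.9·10^(91.6/10) + 0.9·10^(79.3/10) = 4.268e+09.
L_eq = 10·log₁₀(4.268e+09/3.8) = 90.50 dB(A).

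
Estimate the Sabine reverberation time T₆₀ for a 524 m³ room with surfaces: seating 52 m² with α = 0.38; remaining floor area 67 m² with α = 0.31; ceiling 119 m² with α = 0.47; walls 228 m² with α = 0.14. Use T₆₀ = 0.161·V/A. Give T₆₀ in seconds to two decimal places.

A = Σ Sᵢαᵢ = 52·0.38 + 67·0.31 + 119·0.47 + 228·0.14 = 128.38 m².
T₆₀ = 0.161·V/A = 0.161·524/128.38 = 0.657 s.

0.66 s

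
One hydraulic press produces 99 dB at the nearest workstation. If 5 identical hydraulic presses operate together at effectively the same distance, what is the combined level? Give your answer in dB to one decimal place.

106.0 dB

N identical incoherent sources raise the level by 10·log₁₀ N.
L_total = 99 + 10·log₁₀(5) = 99 + 6.990 = 105.99 dB.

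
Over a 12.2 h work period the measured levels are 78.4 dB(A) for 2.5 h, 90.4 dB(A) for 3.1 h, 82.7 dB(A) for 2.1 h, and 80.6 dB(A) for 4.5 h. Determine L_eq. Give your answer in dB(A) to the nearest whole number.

L_eq = 10·log₁₀[(1/T)·Σ tᵢ·10^(Lᵢ/10)] with T = 12.2 h.
Σ tᵢ·10^(Lᵢ/10) = 2.5·10^(78.4/10) + 3.1·10^(90.4/10) + 2.1·10^(82.7/10) + 4.5·10^(80.6/10) = 4.480e+09.
L_eq = 10·log₁₀(4.480e+09/12.2) = 85.65 dB(A).

86 dB(A)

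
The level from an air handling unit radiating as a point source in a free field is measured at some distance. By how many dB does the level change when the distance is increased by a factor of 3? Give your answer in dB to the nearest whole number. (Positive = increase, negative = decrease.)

A point source loses 6 dB per doubling of distance; generally ΔL = −20·log₁₀(r₂/r₁).
ΔL = −20·log₁₀(3) = -9.54 dB.

-10 dB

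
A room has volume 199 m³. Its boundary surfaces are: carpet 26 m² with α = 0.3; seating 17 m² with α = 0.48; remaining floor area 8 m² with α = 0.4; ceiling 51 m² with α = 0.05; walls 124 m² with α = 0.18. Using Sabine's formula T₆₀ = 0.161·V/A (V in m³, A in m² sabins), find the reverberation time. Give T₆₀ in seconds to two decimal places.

0.73 s

Total absorption A = 26·0.3 + 17·0.48 + 8·0.4 + 51·0.05 + 124·0.18 = 44.03 m² sabins.
T₆₀ = 0.161·V/A = 0.161·199/44.03 = 0.728 s.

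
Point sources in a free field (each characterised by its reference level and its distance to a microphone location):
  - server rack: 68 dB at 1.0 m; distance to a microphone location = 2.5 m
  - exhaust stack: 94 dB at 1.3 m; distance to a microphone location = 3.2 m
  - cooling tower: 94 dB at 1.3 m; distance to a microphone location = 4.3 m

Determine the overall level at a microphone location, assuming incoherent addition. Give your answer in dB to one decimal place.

First find each source's level at the receiver (point-source: −20·log₁₀(r/r_ref)), then combine on an intensity basis.
server rack: 68 − 20·log₁₀(2.5/1.0) = 68 − 7.96 = 60.04 dB.
exhaust stack: 94 − 20·log₁₀(3.2/1.3) = 94 − 7.82 = 86.18 dB.
cooling tower: 94 − 20·log₁₀(4.3/1.3) = 94 − 10.39 = 83.61 dB.
Σ 10^(L/10) = 6.452e+08 → L_total = 10·log₁₀(6.452e+08) = 88.10 dB.

88.1 dB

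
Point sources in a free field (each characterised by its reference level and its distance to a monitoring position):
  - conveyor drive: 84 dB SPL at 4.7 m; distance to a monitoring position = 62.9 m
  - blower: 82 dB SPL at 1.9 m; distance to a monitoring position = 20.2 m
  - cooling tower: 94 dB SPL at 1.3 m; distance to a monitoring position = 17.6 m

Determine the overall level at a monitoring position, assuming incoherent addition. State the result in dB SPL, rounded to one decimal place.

72.2 dB SPL

First find each source's level at the receiver (point-source: −20·log₁₀(r/r_ref)), then combine on an intensity basis.
conveyor drive: 84 − 20·log₁₀(62.9/4.7) = 84 − 22.53 = 61.47 dB SPL.
blower: 82 − 20·log₁₀(20.2/1.9) = 82 − 20.53 = 61.47 dB SPL.
cooling tower: 94 − 20·log₁₀(17.6/1.3) = 94 − 22.63 = 71.37 dB SPL.
Σ 10^(L/10) = 1.651e+07 → L_total = 10·log₁₀(1.651e+07) = 72.18 dB SPL.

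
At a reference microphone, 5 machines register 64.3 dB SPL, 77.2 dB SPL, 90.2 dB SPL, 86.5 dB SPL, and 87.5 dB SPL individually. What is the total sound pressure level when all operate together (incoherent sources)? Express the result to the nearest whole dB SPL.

Incoherent sources combine by intensity addition: L_total = 10·log₁₀(Σ 10^(L_i/10)).
Σ 10^(L/10) = 10^(64.3/10) + 10^(77.2/10) + 10^(90.2/10) + 10^(86.5/10) + 10^(87.5/10) = 2.111e+09.
L_total = 10·log₁₀(2.111e+09) = 93.25 dB SPL.

93 dB SPL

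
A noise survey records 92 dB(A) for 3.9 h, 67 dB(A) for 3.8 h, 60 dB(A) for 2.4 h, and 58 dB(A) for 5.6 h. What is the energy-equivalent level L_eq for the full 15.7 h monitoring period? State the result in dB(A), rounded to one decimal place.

The energy average is taken in the linear domain: L_eq = 10·log₁₀[(Σ tᵢ·10^(Lᵢ/10))/T], T = 15.7 h.
Σ tᵢ·10^(Lᵢ/10) = 3.9·10^(92/10) + 3.8·10^(67/10) + 2.4·10^(60/10) + 5.6·10^(58/10) = 6.206e+09.
L_eq = 10·log₁₀(6.206e+09/15.7) = 85.97 dB(A).

86.0 dB(A)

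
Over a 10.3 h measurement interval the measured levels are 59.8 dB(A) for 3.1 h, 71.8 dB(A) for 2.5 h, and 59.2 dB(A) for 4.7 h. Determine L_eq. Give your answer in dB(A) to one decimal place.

The energy average is taken in the linear domain: L_eq = 10·log₁₀[(Σ tᵢ·10^(Lᵢ/10))/T], T = 10.3 h.
Σ tᵢ·10^(Lᵢ/10) = 3.1·10^(59.8/10) + 2.5·10^(71.8/10) + 4.7·10^(59.2/10) = 4.471e+07.
L_eq = 10·log₁₀(4.471e+07/10.3) = 66.38 dB(A).

66.4 dB(A)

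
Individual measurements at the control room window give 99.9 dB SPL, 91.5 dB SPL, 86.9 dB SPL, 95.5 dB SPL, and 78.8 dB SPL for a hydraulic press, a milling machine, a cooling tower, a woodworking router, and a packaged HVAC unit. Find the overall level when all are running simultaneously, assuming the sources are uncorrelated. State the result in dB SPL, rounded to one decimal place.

For uncorrelated sources the intensities add, so convert each level to linear form, sum, and take 10·log₁₀ of the total.
Σ 10^(L/10) = 10^(99.9/10) + 10^(91.5/10) + 10^(86.9/10) + 10^(95.5/10) + 10^(78.8/10) = 1.530e+10.
L_total = 10·log₁₀(1.530e+10) = 101.85 dB SPL.

101.8 dB SPL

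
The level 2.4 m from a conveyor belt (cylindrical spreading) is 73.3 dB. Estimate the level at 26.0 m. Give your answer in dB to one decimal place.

63.0 dB

For a line source, L₂ = L₁ − 10·log₁₀(r₂/r₁).
L₂ = 73.3 − 10·log₁₀(26.0/2.4) = 73.3 − 10.348 = 62.95 dB.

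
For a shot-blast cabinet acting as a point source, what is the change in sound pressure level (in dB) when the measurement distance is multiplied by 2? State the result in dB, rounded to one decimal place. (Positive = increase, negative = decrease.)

With spherical spreading the level changes by −20·log₁₀(r₂/r₁).
ΔL = −20·log₁₀(2) = -6.02 dB.

-6.0 dB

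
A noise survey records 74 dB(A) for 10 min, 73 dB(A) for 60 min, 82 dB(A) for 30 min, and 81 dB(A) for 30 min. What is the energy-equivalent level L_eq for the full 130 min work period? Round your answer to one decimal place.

78.9 dB(A)

L_eq = 10·log₁₀[(1/T)·Σ tᵢ·10^(Lᵢ/10)] with T = 130 min.
Σ tᵢ·10^(Lᵢ/10) = 10·10^(74/10) + 60·10^(73/10) + 30·10^(82/10) + 30·10^(81/10) = 9.980e+09.
L_eq = 10·log₁₀(9.980e+09/130) = 78.85 dB(A).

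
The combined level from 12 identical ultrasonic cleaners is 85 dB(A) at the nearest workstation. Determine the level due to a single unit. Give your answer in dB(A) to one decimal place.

74.2 dB(A)

12 equal contributions raise the level by 10·log₁₀ 12 = 10.792 dB, so each unit alone gives 85 − 10.792.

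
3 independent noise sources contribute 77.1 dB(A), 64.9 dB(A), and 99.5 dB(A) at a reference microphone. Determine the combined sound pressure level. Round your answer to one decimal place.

Incoherent sources combine by intensity addition: L_total = 10·log₁₀(Σ 10^(L_i/10)).
Σ 10^(L/10) = 10^(77.1/10) + 10^(64.9/10) + 10^(99.5/10) = 8.967e+09.
L_total = 10·log₁₀(8.967e+09) = 99.53 dB(A).

99.5 dB(A)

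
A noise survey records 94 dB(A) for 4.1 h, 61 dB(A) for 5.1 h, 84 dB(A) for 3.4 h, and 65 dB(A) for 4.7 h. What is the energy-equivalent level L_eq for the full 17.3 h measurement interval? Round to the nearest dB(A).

88 dB(A)

Weight each interval's intensity by its duration and average over T = 17.3 h:
Σ tᵢ·10^(Lᵢ/10) = 4.1·10^(94/10) + 5.1·10^(61/10) + 3.4·10^(84/10) + 4.7·10^(65/10) = 1.117e+10.
L_eq = 10·log₁₀(1.117e+10/17.3) = 88.10 dB(A).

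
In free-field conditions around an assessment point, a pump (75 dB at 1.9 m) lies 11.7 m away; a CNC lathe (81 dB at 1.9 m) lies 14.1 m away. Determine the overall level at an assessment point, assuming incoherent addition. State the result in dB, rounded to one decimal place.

Propagate each source to the receiver with L = L_ref − 20·log₁₀(r/r_ref), then add intensities.
pump: 75 − 20·log₁₀(11.7/1.9) = 75 − 15.79 = 59.21 dB.
CNC lathe: 81 − 20·log₁₀(14.1/1.9) = 81 − 17.41 = 63.59 dB.
Σ 10^(L/10) = 3.120e+06 → L_total = 10·log₁₀(3.120e+06) = 64.94 dB.

64.9 dB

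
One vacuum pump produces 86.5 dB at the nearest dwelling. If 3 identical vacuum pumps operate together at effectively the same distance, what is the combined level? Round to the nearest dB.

91 dB

L_total = L₁ + 10·log₁₀ N for N identical incoherent sources.
L_total = 86.5 + 10·log₁₀(3) = 86.5 + 4.771 = 91.27 dB.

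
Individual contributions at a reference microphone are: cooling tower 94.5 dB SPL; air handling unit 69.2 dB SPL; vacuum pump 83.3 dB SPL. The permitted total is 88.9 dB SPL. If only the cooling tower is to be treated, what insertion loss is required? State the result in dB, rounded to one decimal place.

7.1 dB

Fixed contribution from the other sources: Σ 10^(L/10) = 10^(69.2/10) + 10^(83.3/10) = 2.221e+08 (83.47 dB SPL).
The limit corresponds to 10^(88.9/10) = 7.762e+08; subtracting the fixed part leaves 5.541e+08 for the cooling tower, i.e. 87.44 dB SPL.
So the cooling tower must be reduced from 94.5 to 87.44 dB SPL: IL = 7.06 dB.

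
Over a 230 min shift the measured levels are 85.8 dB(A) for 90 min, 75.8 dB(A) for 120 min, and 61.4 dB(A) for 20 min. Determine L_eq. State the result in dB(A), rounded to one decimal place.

82.3 dB(A)

L_eq = 10·log₁₀[(1/T)·Σ tᵢ·10^(Lᵢ/10)] with T = 230 min.
Σ tᵢ·10^(Lᵢ/10) = 90·10^(85.8/10) + 120·10^(75.8/10) + 20·10^(61.4/10) = 3.881e+10.
L_eq = 10·log₁₀(3.881e+10/230) = 82.27 dB(A).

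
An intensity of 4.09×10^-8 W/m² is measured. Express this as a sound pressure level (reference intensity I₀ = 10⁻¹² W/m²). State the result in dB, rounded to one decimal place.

46.1 dB

L = 10·log₁₀(I/I₀) = 10·log₁₀(4.09×10^-8/10⁻¹²) = 10·log₁₀(4.09×10^4).
L = 10·(0.6117 + 4) = 46.12 dB.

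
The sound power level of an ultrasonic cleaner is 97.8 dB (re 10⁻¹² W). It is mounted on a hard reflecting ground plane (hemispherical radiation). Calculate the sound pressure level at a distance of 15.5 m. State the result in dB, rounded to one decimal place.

66.0 dB

Free-field hemispherical radiation: L_p = L_w − 10·log₁₀(2π·r²), r = 15.5 m.
2π·r² = 1510 m², 10·log₁₀ of that is 31.788 dB.
L_p = 97.8 − 31.788 = 66.01 dB.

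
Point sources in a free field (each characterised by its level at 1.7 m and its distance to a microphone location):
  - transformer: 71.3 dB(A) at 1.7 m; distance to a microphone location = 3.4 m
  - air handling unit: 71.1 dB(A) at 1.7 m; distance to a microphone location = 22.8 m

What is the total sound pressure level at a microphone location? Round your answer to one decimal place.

65.4 dB(A)

Apply inverse-square spreading to bring every level to the receiver, then sum 10^(L/10).
transformer: 71.3 − 20·log₁₀(3.4/1.7) = 71.3 − 6.02 = 65.28 dB(A).
air handling unit: 71.1 − 20·log₁₀(22.8/1.7) = 71.1 − 22.55 = 48.55 dB(A).
Σ 10^(L/10) = 3.444e+06 → L_total = 10·log₁₀(3.444e+06) = 65.37 dB(A).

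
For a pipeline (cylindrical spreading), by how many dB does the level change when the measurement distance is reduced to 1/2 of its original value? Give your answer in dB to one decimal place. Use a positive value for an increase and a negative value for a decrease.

+3.0 dB

With cylindrical spreading the level changes by −10·log₁₀(r₂/r₁).
ΔL = −10·log₁₀(0.5) = +3.01 dB.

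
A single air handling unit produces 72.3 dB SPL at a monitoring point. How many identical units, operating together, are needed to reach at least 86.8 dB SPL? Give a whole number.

29

The shortfall is 86.8 − 72.3 = 14.5 dB, and N units add 10·log₁₀ N, so need 10·log₁₀ N ≥ 14.5.
N ≥ 10^(14.5/10) = 28.184, so N = 29.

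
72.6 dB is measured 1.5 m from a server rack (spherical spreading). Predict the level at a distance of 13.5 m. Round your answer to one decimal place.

Point-source attenuation: ΔL = 20·log₁₀(r₂/r₁) = 20·log₁₀(13.5/1.5) = 19.085 dB.
L₂ = 72.6 − 20·log₁₀(13.5/1.5) = 72.6 − 19.085 = 53.52 dB.

53.5 dB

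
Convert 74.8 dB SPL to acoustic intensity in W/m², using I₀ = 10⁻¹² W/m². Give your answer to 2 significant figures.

L = 10·log₁₀(I/I₀) ⇒ I = I₀·10^(L/10) = 10⁻¹² × 10^7.48.

3.0e-05 W/m²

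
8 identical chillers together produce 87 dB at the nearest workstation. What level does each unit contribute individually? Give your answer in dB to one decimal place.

8 equal contributions raise the level by 10·log₁₀ 8 = 9.031 dB, so each unit alone gives 87 − 9.031.

78.0 dB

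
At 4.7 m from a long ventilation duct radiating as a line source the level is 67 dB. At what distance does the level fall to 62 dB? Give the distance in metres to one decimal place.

14.9 m

The 5.0 dB drop corresponds to a distance ratio of 10^(5.0/10) for a line source.
r₂ = 4.7·10^((67−62)/10) = 4.7·10^(5.0/10) = 14.86 m.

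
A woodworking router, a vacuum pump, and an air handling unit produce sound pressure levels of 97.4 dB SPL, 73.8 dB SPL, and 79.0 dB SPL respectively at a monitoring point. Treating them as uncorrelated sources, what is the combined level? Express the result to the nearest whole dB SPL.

For uncorrelated sources the intensities add, so convert each level to linear form, sum, and take 10·log₁₀ of the total.
Σ 10^(L/10) = 10^(97.4/10) + 10^(73.8/10) + 10^(79.0/10) = 5.599e+09.
L_total = 10·log₁₀(5.599e+09) = 97.48 dB SPL.

97 dB SPL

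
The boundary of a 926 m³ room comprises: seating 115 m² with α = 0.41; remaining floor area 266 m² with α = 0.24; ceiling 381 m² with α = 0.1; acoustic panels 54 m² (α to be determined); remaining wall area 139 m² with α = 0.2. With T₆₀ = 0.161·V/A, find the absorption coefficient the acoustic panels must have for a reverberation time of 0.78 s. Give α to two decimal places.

0.26

Required total absorption A = 0.161·926/0.78 = 191.14 m².
Absorption from the other surfaces = 115·0.41 + 266·0.24 + 381·0.1 + 139·0.2 = 176.89 m², so the acoustic panels must supply 14.25 m² over 54 m².
α = 14.25/54 = 0.264.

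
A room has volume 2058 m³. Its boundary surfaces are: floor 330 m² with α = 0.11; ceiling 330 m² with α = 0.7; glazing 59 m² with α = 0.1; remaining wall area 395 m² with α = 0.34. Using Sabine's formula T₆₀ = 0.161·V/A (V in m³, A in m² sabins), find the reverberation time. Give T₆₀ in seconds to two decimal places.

Total absorption A = 330·0.11 + 330·0.7 + 59·0.1 + 395·0.34 = 407.50 m² sabins.
T₆₀ = 0.161·V/A = 0.161·2058/407.50 = 0.813 s.

0.81 s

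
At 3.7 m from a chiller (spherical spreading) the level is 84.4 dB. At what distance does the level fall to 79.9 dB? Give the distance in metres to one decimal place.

The 4.5 dB drop corresponds to a distance ratio of 10^(4.5/20) for a point source.
r₂ = 3.7·10^((84.4−79.9)/20) = 3.7·10^(4.5/20) = 6.21 m.

6.2 m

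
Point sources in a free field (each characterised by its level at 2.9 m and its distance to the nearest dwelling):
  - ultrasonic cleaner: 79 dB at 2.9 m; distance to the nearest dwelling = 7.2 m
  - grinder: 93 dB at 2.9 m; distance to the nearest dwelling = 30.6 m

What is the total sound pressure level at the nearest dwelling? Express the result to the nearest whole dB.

Apply inverse-square spreading to bring every level to the receiver, then sum 10^(L/10).
ultrasonic cleaner: 79 − 20·log₁₀(7.2/2.9) = 79 − 7.90 = 71.10 dB.
grinder: 93 − 20·log₁₀(30.6/2.9) = 93 − 20.47 = 72.53 dB.
Σ 10^(L/10) = 3.081e+07 → L_total = 10·log₁₀(3.081e+07) = 74.89 dB.

75 dB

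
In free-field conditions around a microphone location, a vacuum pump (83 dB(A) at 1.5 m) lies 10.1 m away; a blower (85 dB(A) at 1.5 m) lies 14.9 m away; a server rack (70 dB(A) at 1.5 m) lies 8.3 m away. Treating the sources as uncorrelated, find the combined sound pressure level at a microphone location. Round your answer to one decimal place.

First find each source's level at the receiver (point-source: −20·log₁₀(r/r_ref)), then combine on an intensity basis.
vacuum pump: 83 − 20·log₁₀(10.1/1.5) = 83 − 16.56 = 66.44 dB(A).
blower: 85 − 20·log₁₀(14.9/1.5) = 85 − 19.94 = 65.06 dB(A).
server rack: 70 − 20·log₁₀(8.3/1.5) = 70 − 14.86 = 55.14 dB(A).
Σ 10^(L/10) = 7.932e+06 → L_total = 10·log₁₀(7.932e+06) = 68.99 dB(A).

69.0 dB(A)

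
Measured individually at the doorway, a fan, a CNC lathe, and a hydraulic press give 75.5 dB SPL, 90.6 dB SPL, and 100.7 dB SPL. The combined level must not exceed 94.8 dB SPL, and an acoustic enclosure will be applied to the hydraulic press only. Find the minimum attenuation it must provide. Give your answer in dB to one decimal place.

8.1 dB

Fixed contribution from the other sources: Σ 10^(L/10) = 10^(75.5/10) + 10^(90.6/10) = 1.184e+09 (90.73 dB SPL).
The limit corresponds to 10^(94.8/10) = 3.020e+09; subtracting the fixed part leaves 1.836e+09 for the hydraulic press, i.e. 92.64 dB SPL.
So the hydraulic press must be reduced from 100.7 to 92.64 dB SPL: IL = 8.06 dB.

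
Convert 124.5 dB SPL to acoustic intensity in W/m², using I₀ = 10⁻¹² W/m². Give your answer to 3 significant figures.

2.82 W/m²

I/I₀ = 10^(124.5/10) = 2.818e+12, so I = 2.818e+12 × 10⁻¹² W/m².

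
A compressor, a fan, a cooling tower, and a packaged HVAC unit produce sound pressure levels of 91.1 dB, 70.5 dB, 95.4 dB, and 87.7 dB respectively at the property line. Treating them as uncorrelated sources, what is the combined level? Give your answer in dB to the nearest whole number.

For uncorrelated sources the intensities add, so convert each level to linear form, sum, and take 10·log₁₀ of the total.
Σ 10^(L/10) = 10^(91.1/10) + 10^(70.5/10) + 10^(95.4/10) + 10^(87.7/10) = 5.356e+09.
L_total = 10·log₁₀(5.356e+09) = 97.29 dB.

97 dB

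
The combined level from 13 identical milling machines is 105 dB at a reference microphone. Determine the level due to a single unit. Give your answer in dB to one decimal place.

13 equal contributions raise the level by 10·log₁₀ 13 = 11.139 dB, so each unit alone gives 105 − 11.139.

93.9 dB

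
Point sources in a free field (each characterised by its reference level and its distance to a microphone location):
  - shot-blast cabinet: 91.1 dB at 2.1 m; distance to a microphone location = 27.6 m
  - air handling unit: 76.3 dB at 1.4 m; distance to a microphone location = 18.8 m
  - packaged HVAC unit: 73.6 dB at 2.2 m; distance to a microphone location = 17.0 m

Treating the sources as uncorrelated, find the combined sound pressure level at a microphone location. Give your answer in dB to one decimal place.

Propagate each source to the receiver with L = L_ref − 20·log₁₀(r/r_ref), then add intensities.
shot-blast cabinet: 91.1 − 20·log₁₀(27.6/2.1) = 91.1 − 22.37 = 68.73 dB.
air handling unit: 76.3 − 20·log₁₀(18.8/1.4) = 76.3 − 22.56 = 53.74 dB.
packaged HVAC unit: 73.6 − 20·log₁₀(17.0/2.2) = 73.6 − 17.76 = 55.84 dB.
Σ 10^(L/10) = 8.078e+06 → L_total = 10·log₁₀(8.078e+06) = 69.07 dB.

69.1 dB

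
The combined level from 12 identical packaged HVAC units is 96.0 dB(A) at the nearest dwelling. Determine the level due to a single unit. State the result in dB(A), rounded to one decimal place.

12 equal contributions raise the level by 10·log₁₀ 12 = 10.792 dB, so each unit alone gives 96.0 − 10.792.

85.2 dB(A)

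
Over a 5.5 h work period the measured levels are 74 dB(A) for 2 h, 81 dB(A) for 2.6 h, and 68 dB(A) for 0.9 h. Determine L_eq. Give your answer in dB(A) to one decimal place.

The energy average is taken in the linear domain: L_eq = 10·log₁₀[(Σ tᵢ·10^(Lᵢ/10))/T], T = 5.5 h.
Σ tᵢ·10^(Lᵢ/10) = 2·10^(74/10) + 2.6·10^(81/10) + 0.9·10^(68/10) = 3.832e+08.
L_eq = 10·log₁₀(3.832e+08/5.5) = 78.43 dB(A).

78.4 dB(A)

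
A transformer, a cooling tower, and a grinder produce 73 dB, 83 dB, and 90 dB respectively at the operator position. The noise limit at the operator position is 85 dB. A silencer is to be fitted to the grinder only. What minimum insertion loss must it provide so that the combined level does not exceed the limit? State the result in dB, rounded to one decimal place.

10.1 dB

The untreated sources together contribute 10^(73/10) + 10^(83/10) = 2.195e+08, i.e. 83.41 dB.
To meet 85 dB overall, the treated grinder may contribute at most 10^(85/10) − 2.195e+08 = 9.675e+07, i.e. 79.86 dB.
So the grinder must be reduced from 90 to 79.86 dB: IL = 10.14 dB.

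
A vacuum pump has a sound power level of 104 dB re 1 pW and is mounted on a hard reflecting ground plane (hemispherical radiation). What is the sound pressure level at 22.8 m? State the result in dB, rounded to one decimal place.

Free-field hemispherical radiation: L_p = L_w − 10·log₁₀(2π·r²), r = 22.8 m.
2π·r² = 3266 m², 10·log₁₀ of that is 35.140 dB.
L_p = 104 − 35.140 = 68.86 dB.

68.9 dB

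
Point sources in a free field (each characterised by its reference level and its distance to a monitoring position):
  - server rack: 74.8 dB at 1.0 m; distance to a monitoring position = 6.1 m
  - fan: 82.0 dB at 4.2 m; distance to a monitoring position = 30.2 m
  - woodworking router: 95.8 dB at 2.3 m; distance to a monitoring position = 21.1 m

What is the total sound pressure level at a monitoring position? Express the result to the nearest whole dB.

Propagate each source to the receiver with L = L_ref − 20·log₁₀(r/r_ref), then add intensities.
server rack: 74.8 − 20·log₁₀(6.1/1.0) = 74.8 − 15.71 = 59.09 dB.
fan: 82.0 − 20·log₁₀(30.2/4.2) = 82.0 − 17.14 = 64.86 dB.
woodworking router: 95.8 − 20·log₁₀(21.1/2.3) = 95.8 − 19.25 = 76.55 dB.
Σ 10^(L/10) = 4.905e+07 → L_total = 10·log₁₀(4.905e+07) = 76.91 dB.

77 dB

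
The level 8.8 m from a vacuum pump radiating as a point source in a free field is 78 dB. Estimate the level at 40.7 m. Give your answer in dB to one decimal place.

For a point source, L₂ = L₁ − 20·log₁₀(r₂/r₁).
L₂ = 78 − 20·log₁₀(40.7/8.8) = 78 − 13.302 = 64.70 dB.

64.7 dB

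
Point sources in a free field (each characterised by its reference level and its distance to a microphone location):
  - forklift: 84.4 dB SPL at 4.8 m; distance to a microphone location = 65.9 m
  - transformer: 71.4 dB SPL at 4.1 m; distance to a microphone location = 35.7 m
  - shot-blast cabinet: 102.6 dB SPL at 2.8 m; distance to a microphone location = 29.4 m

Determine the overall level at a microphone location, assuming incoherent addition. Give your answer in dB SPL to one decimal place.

First find each source's level at the receiver (point-source: −20·log₁₀(r/r_ref)), then combine on an intensity basis.
forklift: 84.4 − 20·log₁₀(65.9/4.8) = 84.4 − 22.75 = 61.65 dB SPL.
transformer: 71.4 − 20·log₁₀(35.7/4.1) = 71.4 − 18.80 = 52.60 dB SPL.
shot-blast cabinet: 102.6 − 20·log₁₀(29.4/2.8) = 102.6 − 20.42 = 82.18 dB SPL.
Σ 10^(L/10) = 1.667e+08 → L_total = 10·log₁₀(1.667e+08) = 82.22 dB SPL.

82.2 dB SPL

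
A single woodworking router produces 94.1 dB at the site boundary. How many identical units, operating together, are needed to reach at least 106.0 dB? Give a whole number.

16

Need L₁ + 10·log₁₀ N ≥ 106.0, i.e. log₁₀ N ≥ 1.19.
N ≥ 10^(11.9/10) = 15.488, so N = 16.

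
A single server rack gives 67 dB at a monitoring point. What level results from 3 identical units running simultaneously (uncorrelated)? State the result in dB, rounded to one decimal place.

L_total = L₁ + 10·log₁₀ N for N identical incoherent sources.
L_total = 67 + 10·log₁₀(3) = 67 + 4.771 = 71.77 dB.

71.8 dB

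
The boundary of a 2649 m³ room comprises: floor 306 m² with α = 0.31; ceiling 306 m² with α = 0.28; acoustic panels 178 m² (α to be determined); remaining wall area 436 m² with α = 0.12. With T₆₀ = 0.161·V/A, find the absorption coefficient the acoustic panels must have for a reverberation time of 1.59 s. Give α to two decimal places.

0.20

From T₆₀ = 0.161·V/A, the target T₆₀ = 1.59 s needs A = 0.161·2649/1.59 = 268.23 m².
Absorption from the other surfaces = 306·0.31 + 306·0.28 + 436·0.12 = 232.86 m², so the acoustic panels must supply 35.37 m² over 178 m².
α = 35.37/178 = 0.199.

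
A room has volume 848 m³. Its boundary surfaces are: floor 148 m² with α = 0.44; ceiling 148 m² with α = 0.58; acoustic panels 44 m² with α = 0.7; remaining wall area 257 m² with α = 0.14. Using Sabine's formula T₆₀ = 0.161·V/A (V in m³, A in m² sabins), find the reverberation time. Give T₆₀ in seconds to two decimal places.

Summing Sᵢαᵢ: 148·0.44 + 148·0.58 + 44·0.7 + 257·0.14 = 217.74 m².
T₆₀ = 0.161·V/A = 0.161·848/217.74 = 0.627 s.

0.63 s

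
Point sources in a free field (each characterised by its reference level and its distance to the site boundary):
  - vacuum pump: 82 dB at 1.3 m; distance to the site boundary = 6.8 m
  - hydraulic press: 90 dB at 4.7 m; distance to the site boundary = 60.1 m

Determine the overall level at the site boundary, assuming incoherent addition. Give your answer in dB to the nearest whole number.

Propagate each source to the receiver with L = L_ref − 20·log₁₀(r/r_ref), then add intensities.
vacuum pump: 82 − 20·log₁₀(6.8/1.3) = 82 − 14.37 = 67.63 dB.
hydraulic press: 90 − 20·log₁₀(60.1/4.7) = 90 − 22.14 = 67.86 dB.
Σ 10^(L/10) = 1.191e+07 → L_total = 10·log₁₀(1.191e+07) = 70.76 dB.

71 dB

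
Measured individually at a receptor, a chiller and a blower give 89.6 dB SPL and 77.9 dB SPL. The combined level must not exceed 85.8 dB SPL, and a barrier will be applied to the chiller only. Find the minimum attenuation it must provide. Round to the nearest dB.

Everything except the chiller sums to 10^(77.9/10) = 6.166e+07 in linear terms, 77.90 dB SPL.
The limit corresponds to 10^(85.8/10) = 3.802e+08; subtracting the fixed part leaves 3.185e+08 for the chiller, i.e. 85.03 dB SPL.
So the chiller must be reduced from 89.6 to 85.03 dB SPL: IL = 4.57 dB.

5 dB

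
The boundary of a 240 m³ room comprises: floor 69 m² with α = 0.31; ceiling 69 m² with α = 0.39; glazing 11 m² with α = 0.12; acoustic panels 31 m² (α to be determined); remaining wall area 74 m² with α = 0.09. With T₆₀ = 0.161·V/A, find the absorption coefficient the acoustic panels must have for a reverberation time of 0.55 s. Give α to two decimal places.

0.45

A = 0.161·V/T₆₀ = 0.161·240/0.55 = 70.25 m² sabins.
Absorption from the other surfaces = 69·0.31 + 69·0.39 + 11·0.12 + 74·0.09 = 56.28 m², so the acoustic panels must supply 13.97 m² over 31 m².
α = 13.97/31 = 0.451.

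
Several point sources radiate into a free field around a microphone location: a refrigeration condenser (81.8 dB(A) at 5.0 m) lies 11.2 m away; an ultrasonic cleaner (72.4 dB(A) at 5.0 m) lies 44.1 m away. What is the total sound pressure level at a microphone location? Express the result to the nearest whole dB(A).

75 dB(A)

Apply inverse-square spreading to bring every level to the receiver, then sum 10^(L/10).
refrigeration condenser: 81.8 − 20·log₁₀(11.2/5.0) = 81.8 − 7.00 = 74.80 dB(A).
ultrasonic cleaner: 72.4 − 20·log₁₀(44.1/5.0) = 72.4 − 18.91 = 53.49 dB(A).
Σ 10^(L/10) = 3.039e+07 → L_total = 10·log₁₀(3.039e+07) = 74.83 dB(A).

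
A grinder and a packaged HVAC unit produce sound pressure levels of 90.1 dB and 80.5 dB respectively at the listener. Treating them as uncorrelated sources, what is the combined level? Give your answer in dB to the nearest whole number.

91 dB

For uncorrelated sources the intensities add, so convert each level to linear form, sum, and take 10·log₁₀ of the total.
Σ 10^(L/10) = 10^(90.1/10) + 10^(80.5/10) = 1.135e+09.
L_total = 10·log₁₀(1.135e+09) = 90.55 dB.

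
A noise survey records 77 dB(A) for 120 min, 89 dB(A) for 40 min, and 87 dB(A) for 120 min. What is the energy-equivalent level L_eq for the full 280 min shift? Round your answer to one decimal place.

The energy average is taken in the linear domain: L_eq = 10·log₁₀[(Σ tᵢ·10^(Lᵢ/10))/T], T = 280 min.
Σ tᵢ·10^(Lᵢ/10) = 120·10^(77/10) + 40·10^(89/10) + 120·10^(87/10) = 9.793e+10.
L_eq = 10·log₁₀(9.793e+10/280) = 85.44 dB(A).

85.4 dB(A)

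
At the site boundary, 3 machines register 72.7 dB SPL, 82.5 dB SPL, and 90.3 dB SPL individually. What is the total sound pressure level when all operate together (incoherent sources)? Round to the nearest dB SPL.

Incoherent sources combine by intensity addition: L_total = 10·log₁₀(Σ 10^(L_i/10)).
Σ 10^(L/10) = 10^(72.7/10) + 10^(82.5/10) + 10^(90.3/10) = 1.268e+09.
L_total = 10·log₁₀(1.268e+09) = 91.03 dB SPL.

91 dB SPL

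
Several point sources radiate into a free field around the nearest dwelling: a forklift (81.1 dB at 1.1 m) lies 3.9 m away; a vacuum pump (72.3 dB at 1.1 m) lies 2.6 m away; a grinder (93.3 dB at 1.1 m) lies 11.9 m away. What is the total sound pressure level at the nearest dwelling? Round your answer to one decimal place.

Propagate each source to the receiver with L = L_ref − 20·log₁₀(r/r_ref), then add intensities.
forklift: 81.1 − 20·log₁₀(3.9/1.1) = 81.1 − 10.99 = 70.11 dB.
vacuum pump: 72.3 − 20·log₁₀(2.6/1.1) = 72.3 − 7.47 = 64.83 dB.
grinder: 93.3 − 20·log₁₀(11.9/1.1) = 93.3 − 20.68 = 72.62 dB.
Σ 10^(L/10) = 3.156e+07 → L_total = 10·log₁₀(3.156e+07) = 74.99 dB.

75.0 dB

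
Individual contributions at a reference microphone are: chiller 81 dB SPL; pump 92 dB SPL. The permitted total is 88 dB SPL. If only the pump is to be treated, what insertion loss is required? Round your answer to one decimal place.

5.0 dB

The untreated sources together contribute 10^(81/10) = 1.259e+08, i.e. 81.00 dB SPL.
The limit corresponds to 10^(88/10) = 6.310e+08; subtracting the fixed part leaves 5.051e+08 for the pump, i.e. 87.03 dB SPL.
So the pump must be reduced from 92 to 87.03 dB SPL: IL = 4.97 dB.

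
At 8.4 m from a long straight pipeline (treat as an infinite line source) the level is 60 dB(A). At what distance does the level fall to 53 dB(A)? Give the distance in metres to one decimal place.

For a line source L₁ − L₂ = 10·log₁₀(r₂/r₁), so r₂ = r₁·10^((L₁−L₂)/10).
r₂ = 8.4·10^((60−53)/10) = 8.4·10^(7.0/10) = 42.10 m.

42.1 m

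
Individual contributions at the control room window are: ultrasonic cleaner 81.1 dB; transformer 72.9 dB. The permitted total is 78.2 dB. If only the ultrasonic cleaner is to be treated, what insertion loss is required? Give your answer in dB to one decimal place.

Fixed contribution from the other source: Σ 10^(L/10) = 10^(72.9/10) = 1.950e+07 (72.90 dB).
The limit corresponds to 10^(78.2/10) = 6.607e+07; subtracting the fixed part leaves 4.657e+07 for the ultrasonic cleaner, i.e. 76.68 dB.
So the ultrasonic cleaner must be reduced from 81.1 to 76.68 dB: IL = 4.42 dB.

4.4 dB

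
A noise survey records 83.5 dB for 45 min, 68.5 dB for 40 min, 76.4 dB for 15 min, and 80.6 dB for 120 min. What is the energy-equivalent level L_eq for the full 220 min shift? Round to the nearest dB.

81 dB

The energy average is taken in the linear domain: L_eq = 10·log₁₀[(Σ tᵢ·10^(Lᵢ/10))/T], T = 220 min.
Σ tᵢ·10^(Lᵢ/10) = 45·10^(83.5/10) + 40·10^(68.5/10) + 15·10^(76.4/10) + 120·10^(80.6/10) = 2.479e+10.
L_eq = 10·log₁₀(2.479e+10/220) = 80.52 dB.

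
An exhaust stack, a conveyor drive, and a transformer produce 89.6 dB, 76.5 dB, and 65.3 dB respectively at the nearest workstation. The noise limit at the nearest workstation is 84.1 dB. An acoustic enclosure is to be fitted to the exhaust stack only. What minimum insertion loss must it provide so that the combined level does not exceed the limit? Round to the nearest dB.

6 dB

Fixed contribution from the other sources: Σ 10^(L/10) = 10^(76.5/10) + 10^(65.3/10) = 4.806e+07 (76.82 dB).
To meet 84.1 dB overall, the treated exhaust stack may contribute at most 10^(84.1/10) − 4.806e+07 = 2.090e+08, i.e. 83.20 dB.
So the exhaust stack must be reduced from 89.6 to 83.20 dB: IL = 6.40 dB.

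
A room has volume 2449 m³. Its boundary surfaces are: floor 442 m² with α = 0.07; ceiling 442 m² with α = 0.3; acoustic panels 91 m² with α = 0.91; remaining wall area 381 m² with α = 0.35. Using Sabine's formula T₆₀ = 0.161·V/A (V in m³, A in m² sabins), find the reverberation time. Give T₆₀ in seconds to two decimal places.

Total absorption A = 442·0.07 + 442·0.3 + 91·0.91 + 381·0.35 = 379.70 m² sabins.
T₆₀ = 0.161 × 2449 / 379.70 = 1.038 s.

1.04 s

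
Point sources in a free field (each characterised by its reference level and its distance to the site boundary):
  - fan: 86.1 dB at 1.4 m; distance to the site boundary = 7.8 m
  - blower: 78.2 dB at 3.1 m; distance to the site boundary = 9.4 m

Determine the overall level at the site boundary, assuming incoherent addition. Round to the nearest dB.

Apply inverse-square spreading to bring every level to the receiver, then sum 10^(L/10).
fan: 86.1 − 20·log₁₀(7.8/1.4) = 86.1 − 14.92 = 71.18 dB.
blower: 78.2 − 20·log₁₀(9.4/3.1) = 78.2 − 9.64 = 68.56 dB.
Σ 10^(L/10) = 2.031e+07 → L_total = 10·log₁₀(2.031e+07) = 73.08 dB.

73 dB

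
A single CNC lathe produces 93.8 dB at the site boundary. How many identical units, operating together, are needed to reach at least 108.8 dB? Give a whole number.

32

Need L₁ + 10·log₁₀ N ≥ 108.8, i.e. log₁₀ N ≥ 1.50.
N ≥ 10^(15.0/10) = 31.623, so N = 32.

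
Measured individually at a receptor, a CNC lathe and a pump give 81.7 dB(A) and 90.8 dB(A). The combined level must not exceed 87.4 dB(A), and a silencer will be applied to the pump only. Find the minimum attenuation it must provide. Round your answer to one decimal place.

Everything except the pump sums to 10^(81.7/10) = 1.479e+08 in linear terms, 81.70 dB(A).
To meet 87.4 dB(A) overall, the treated pump may contribute at most 10^(87.4/10) − 1.479e+08 = 4.016e+08, i.e. 86.04 dB(A).
So the pump must be reduced from 90.8 to 86.04 dB(A): IL = 4.76 dB.

4.8 dB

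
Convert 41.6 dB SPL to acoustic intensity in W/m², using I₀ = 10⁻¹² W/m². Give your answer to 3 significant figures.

1.45e-08 W/m²

I = I₀·10^(L/10) = 10⁻¹² × 10^(41.6/10) = 10^(-7.840).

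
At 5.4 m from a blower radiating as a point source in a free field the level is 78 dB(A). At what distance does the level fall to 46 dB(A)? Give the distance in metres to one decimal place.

For a point source L₁ − L₂ = 20·log₁₀(r₂/r₁), so r₂ = r₁·10^((L₁−L₂)/20).
r₂ = 5.4·10^((78−46)/20) = 5.4·10^(32.0/20) = 214.98 m.

215.0 m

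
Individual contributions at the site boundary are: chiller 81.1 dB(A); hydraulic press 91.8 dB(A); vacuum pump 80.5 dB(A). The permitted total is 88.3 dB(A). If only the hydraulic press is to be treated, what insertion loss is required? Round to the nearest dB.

The untreated sources together contribute 10^(81.1/10) + 10^(80.5/10) = 2.410e+08, i.e. 83.82 dB(A).
To meet 88.3 dB(A) overall, the treated hydraulic press may contribute at most 10^(88.3/10) − 2.410e+08 = 4.351e+08, i.e. 86.39 dB(A).
So the hydraulic press must be reduced from 91.8 to 86.39 dB(A): IL = 5.41 dB.

5 dB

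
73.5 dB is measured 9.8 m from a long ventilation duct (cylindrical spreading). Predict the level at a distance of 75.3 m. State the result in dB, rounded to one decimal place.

For a line source, L₂ = L₁ − 10·log₁₀(r₂/r₁).
L₂ = 73.5 − 10·log₁₀(75.3/9.8) = 73.5 − 8.856 = 64.64 dB.

64.6 dB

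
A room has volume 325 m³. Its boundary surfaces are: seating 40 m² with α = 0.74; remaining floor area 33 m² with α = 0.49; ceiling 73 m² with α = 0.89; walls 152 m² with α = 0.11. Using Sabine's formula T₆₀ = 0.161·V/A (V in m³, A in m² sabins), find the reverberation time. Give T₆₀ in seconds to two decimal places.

Summing Sᵢαᵢ: 40·0.74 + 33·0.49 + 73·0.89 + 152·0.11 = 127.46 m².
T₆₀ = 0.161 × 325 / 127.46 = 0.411 s.

0.41 s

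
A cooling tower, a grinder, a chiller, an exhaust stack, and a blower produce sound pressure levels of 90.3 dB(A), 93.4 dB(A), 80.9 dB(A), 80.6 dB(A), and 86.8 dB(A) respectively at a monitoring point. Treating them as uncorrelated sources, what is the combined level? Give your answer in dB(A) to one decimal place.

96.0 dB(A)

Incoherent sources combine by intensity addition: L_total = 10·log₁₀(Σ 10^(L_i/10)).
Σ 10^(L/10) = 10^(90.3/10) + 10^(93.4/10) + 10^(80.9/10) + 10^(80.6/10) + 10^(86.8/10) = 3.976e+09.
L_total = 10·log₁₀(3.976e+09) = 95.99 dB(A).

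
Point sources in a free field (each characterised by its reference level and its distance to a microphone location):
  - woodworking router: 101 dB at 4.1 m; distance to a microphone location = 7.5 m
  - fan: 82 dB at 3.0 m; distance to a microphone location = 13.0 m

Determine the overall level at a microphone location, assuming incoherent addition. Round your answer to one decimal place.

Propagate each source to the receiver with L = L_ref − 20·log₁₀(r/r_ref), then add intensities.
woodworking router: 101 − 20·log₁₀(7.5/4.1) = 101 − 5.25 = 95.75 dB.
fan: 82 − 20·log₁₀(13.0/3.0) = 82 − 12.74 = 69.26 dB.
Σ 10^(L/10) = 3.771e+09 → L_total = 10·log₁₀(3.771e+09) = 95.76 dB.

95.8 dB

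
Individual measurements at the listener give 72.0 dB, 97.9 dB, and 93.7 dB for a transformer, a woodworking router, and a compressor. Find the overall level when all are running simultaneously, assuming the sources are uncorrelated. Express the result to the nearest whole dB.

99 dB

Incoherent sources combine by intensity addition: L_total = 10·log₁₀(Σ 10^(L_i/10)).
Σ 10^(L/10) = 10^(72.0/10) + 10^(97.9/10) + 10^(93.7/10) = 8.526e+09.
L_total = 10·log₁₀(8.526e+09) = 99.31 dB.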